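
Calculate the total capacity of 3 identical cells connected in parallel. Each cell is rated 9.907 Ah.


Parallel capacities add: 3 * 9.907 Ah = 29.721 Ah

29.721 Ah


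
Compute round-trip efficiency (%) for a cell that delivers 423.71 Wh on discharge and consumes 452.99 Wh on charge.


Round-trip efficiency = 423.71/452.99 * 100% = 93.54%

93.54%


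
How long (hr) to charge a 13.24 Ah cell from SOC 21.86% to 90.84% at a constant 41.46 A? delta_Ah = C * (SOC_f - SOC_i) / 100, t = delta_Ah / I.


delta_Ah = 13.24 * (90.84 - 21.86) / 100 = 9.133 Ah
t = delta_Ah / I = 9.133 / 41.46 = 0.2203 hr

0.2203 hr


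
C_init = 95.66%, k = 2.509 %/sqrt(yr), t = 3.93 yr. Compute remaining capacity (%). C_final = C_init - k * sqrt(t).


Step 1: sqrt(3.93 yr) = 1.9824
Step 2: drop = 2.509 * 1.9824 = 4.9738
Step 3: C_final = 95.66 - 4.9738 = 90.69%

90.69%


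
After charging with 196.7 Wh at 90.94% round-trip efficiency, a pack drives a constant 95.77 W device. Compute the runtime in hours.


Step 1: E_discharge = eta/100 * E_charge = 90.94/100 * 196.7 = 178.88 Wh
Step 2: t = E_discharge / P = 178.88 / 95.77 = 1.868 hr

1.868 hr


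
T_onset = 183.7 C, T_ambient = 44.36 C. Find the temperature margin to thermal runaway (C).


Safety margin = 183.7 C - 44.36 C = 139.34 C

139.34 C


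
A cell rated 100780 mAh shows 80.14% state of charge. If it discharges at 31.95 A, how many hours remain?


Convert: C_total = 100780 mAh = 100.78 Ah
Step 1: remaining = SOC/100 * C_total = 80.14/100 * 100.78 = 80.765 Ah
Step 2: t = remaining / I = 80.765 / 31.95 = 2.528 hr

2.528 hr


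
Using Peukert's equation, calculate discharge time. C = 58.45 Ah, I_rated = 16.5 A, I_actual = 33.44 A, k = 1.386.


Step 1: t_rated = C / I_rated = 58.45 / 16.5 = 3.5424 hr
Step 2: ratio = 16.5 / 33.44 = 0.49342
Step 3: ratio^k = 0.49342^1.386 = 0.37566
Step 4: t = t_rated * ratio^k = 3.5424 * 0.37566 = 1.331 hr

1.331 hr


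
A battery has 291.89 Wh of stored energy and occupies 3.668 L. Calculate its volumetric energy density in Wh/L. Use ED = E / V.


Volumetric ED = 291.89 Wh / 3.668 L = 79.58 Wh/L

79.58 Wh/L


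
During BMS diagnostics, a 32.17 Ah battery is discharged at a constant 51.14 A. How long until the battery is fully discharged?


Runtime = 32.17 Ah / 51.14 A = 0.6291 hr

0.6291 hr


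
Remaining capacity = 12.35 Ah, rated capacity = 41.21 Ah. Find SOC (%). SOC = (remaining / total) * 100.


SOC% = 12.35 / 41.21 * 100 = 29.97%

29.97%


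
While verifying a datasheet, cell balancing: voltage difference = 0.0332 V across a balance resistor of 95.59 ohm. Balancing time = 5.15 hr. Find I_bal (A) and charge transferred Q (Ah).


First, Ohm's law: I_bal = 0.0332 V / 95.59 ohm = 3.4732e-04 A
Then Q = I * t = 3.4732e-04 A * 5.15 hr = 0.001789 Ah

I=3.4732e-04 A, Q=0.001789 Ah


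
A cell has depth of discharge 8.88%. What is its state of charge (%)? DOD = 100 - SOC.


SOC = 100 - DOD = 100 - 8.88 = 91.12%

91.12%


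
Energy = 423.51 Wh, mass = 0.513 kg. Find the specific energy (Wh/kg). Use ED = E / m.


Specific energy = 423.51 Wh / 0.513 kg = 825.6 Wh/kg

825.6 Wh/kg


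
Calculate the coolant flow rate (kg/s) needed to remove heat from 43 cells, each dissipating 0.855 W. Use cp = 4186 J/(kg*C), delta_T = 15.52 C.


Step 1: Total heat Q = 43 * 0.855 W = 36.765 W
Step 2: denom = cp * dT = 4186 * 15.52 = 64967
Step 3: m_dot = 36.765 / 64967 = 5.659e-04 kg/s

5.659e-04 kg/s


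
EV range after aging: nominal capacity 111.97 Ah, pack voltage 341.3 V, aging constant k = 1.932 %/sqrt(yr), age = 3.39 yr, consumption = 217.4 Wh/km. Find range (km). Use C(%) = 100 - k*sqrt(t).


Step 1: capacity retention = 100 - 1.932 * sqrt(3.39) = 100 - 1.932 * 1.8412 = 96.443%
Step 2: C_now = 111.97 * 96.443/100 = 107.99 Ah
Step 3: E_pack = V * C_now = 341.3 * 107.99 = 36857 Wh
Step 4: range = E_pack / consumption = 36857 / 217.4 = 169.5 km

169.5 km


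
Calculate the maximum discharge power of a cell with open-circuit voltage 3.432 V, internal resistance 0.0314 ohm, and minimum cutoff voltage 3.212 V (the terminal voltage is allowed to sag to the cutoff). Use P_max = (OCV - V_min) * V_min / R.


dV = OCV - V_min = 0.22 V (so I_max = dV / R)
P_max = dV * V_min / R = 0.22 * 3.212 / 0.0314 = 22.50 W

22.50 W


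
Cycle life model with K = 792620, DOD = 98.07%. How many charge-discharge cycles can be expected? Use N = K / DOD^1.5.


DOD^1.5 = 971.19
N = K / DOD^1.5 = 792620 / 971.19 = 816.1

816.1 cycles


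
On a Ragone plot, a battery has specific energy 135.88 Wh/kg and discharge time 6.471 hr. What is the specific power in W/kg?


P_specific = E / t = 135.88 / 6.471 = 21.00 W/kg

21.00 W/kg


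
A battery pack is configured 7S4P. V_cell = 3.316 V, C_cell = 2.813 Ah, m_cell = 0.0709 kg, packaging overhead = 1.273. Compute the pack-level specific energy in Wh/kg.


Step 1: V_pack = 7 * 3.316 = 23.212 V
Step 2: C_pack = 4 * 2.813 = 11.252 Ah
Step 3: E_pack = V_pack * C_pack = 23.212 * 11.252 = 261.18 Wh
Step 4: m_pack = 7 * 4 * 0.0709 * 1.273 = 2.5272 kg
Step 5: ED = E_pack / m_pack = 261.18 / 2.5272 = 103.3 Wh/kg

103.3 Wh/kg


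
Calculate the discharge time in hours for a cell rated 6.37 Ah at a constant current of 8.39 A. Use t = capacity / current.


Runtime = 6.37 Ah / 8.39 A = 0.7592 hr

0.7592 hr


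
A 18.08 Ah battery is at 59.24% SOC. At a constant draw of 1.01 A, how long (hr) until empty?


Step 1: remaining = SOC/100 * C_total = 59.24/100 * 18.08 = 10.711 Ah
Step 2: t = remaining / I = 10.711 / 1.01 = 10.60 hr

10.60 hr


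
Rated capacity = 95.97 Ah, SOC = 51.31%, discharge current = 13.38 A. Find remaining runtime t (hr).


Step 1: remaining = SOC/100 * C_total = 51.31/100 * 95.97 = 49.242 Ah
Step 2: t = remaining / I = 49.242 / 13.38 = 3.680 hr

3.680 hr


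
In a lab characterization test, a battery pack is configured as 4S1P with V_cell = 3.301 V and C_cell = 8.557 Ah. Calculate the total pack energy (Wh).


V_pack = 4 * 3.301 = 13.204 V
C_pack = 1 * 8.557 = 8.557 Ah
E = V_pack * C_pack = 13.204 * 8.557 = 113.0 Wh

113.0 Wh


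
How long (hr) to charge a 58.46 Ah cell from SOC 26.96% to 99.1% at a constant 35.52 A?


Step 1: dSOC = 99.1% - 26.96% = 72.14%
Step 2: delta_Ah = 58.46 * 72.14 / 100 = 42.173 Ah
Step 3: t = 42.173 / 35.52 = 1.187 hr

1.187 hr


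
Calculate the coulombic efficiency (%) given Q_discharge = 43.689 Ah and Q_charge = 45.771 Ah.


Coulombic efficiency = 43.689/45.771 * 100% = 95.45%

95.45%


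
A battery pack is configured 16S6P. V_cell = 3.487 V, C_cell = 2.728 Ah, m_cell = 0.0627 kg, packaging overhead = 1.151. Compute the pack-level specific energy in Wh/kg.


Step 1: V_pack = 16 * 3.487 = 55.792 V
Step 2: C_pack = 6 * 2.728 = 16.368 Ah
Step 3: E_pack = V_pack * C_pack = 55.792 * 16.368 = 913.2 Wh
Step 4: m_pack = 16 * 6 * 0.0627 * 1.151 = 6.9281 kg
Step 5: ED = E_pack / m_pack = 913.2 / 6.9281 = 131.8 Wh/kg

131.8 Wh/kg


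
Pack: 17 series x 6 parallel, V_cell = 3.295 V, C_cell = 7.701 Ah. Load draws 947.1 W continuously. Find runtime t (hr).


Step 1: E_pack = Ns * V_cell * Np * C_cell = 17 * 3.295 * 6 * 7.701 = 2588.2 Wh
Step 2: t = E_pack / P = 2588.2 / 947.1 = 2.733 hr

2.733 hr


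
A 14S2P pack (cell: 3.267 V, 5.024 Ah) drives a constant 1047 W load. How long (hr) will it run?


Step 1: E_pack = Ns * V_cell * Np * C_cell = 14 * 3.267 * 2 * 5.024 = 459.58 Wh
Step 2: t = E_pack / P = 459.58 / 1047 = 0.4389 hr

0.4389 hr


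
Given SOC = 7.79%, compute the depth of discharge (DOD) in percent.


Complement of SOC: DOD = 100% - 7.79% = 92.21%

92.21%


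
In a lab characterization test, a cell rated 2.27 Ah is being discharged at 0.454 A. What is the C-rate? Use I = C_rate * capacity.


C_rate = I / capacity = 0.454 / 2.27 = 0.2C

0.2C


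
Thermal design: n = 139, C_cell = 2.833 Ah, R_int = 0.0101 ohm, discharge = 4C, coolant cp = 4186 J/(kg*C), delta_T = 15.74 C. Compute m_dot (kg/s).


Step 1: I = 4 * 2.833 = 11.332 A
Step 2: Q_cell = I^2 * R = 11.332^2 * 0.0101 = 1.297 W
Step 3: Q_total = 139 * 1.297 = 180.28 W
Step 4: m_dot = Q_total / (cp * dT) = 180.28 / (4186 * 15.74) = 0.002736 kg/s

0.002736 kg/s


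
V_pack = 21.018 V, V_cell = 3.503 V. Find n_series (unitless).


Rearranging: n = V_pack / V_cell = 21.018 / 3.503 = 6 cells

6


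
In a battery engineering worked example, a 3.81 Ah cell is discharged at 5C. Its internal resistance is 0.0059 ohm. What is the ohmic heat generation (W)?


Step 1: I = C_rate * capacity = 5 * 3.81 = 19.05 A
Step 2: Q = I^2 * R = 19.05^2 * 0.0059 = 362.9 * 0.0059 = 2.141 W

2.141 W


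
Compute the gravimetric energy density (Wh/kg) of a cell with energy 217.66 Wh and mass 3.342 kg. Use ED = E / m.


ED = E / m = 217.66 / 3.342 = 65.13 Wh/kg

65.13 Wh/kg


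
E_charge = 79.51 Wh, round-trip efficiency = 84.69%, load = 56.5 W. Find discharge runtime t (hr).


Step 1: E_discharge = eta/100 * E_charge = 84.69/100 * 79.51 = 67.337 Wh
Step 2: t = E_discharge / P = 67.337 / 56.5 = 1.192 hr

1.192 hr


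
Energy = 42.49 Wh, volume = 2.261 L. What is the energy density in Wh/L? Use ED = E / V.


Volumetric ED = 42.49 Wh / 2.261 L = 18.79 Wh/L

18.79 Wh/L


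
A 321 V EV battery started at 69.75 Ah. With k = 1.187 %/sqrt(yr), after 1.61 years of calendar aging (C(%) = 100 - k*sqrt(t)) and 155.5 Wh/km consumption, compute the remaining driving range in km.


Step 1: capacity retention = 100 - 1.187 * sqrt(1.61) = 100 - 1.187 * 1.2689 = 98.494%
Step 2: C_now = 69.75 * 98.494/100 = 68.7 Ah
Step 3: E_pack = V * C_now = 321 * 68.7 = 22053 Wh
Step 4: range = E_pack / consumption = 22053 / 155.5 = 141.8 km

141.8 km


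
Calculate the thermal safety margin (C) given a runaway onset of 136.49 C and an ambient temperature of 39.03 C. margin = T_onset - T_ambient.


margin = T_onset - T_ambient = 136.49 - 39.03 = 97.46 C

97.46 C


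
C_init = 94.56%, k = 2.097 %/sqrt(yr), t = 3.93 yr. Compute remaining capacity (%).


sqrt(t) = sqrt(3.93) = 1.9824
C_final = 94.56 - 2.097 * 1.9824 = 90.40%

90.40%


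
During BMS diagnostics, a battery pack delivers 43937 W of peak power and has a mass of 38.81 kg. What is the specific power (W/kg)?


Specific power = 43937 W / 38.81 kg = 1132 W/kg

1132 W/kg


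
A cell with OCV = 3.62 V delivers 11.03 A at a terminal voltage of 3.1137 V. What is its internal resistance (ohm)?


R = (OCV - V) / I = (3.62 - 3.1137) / 11.03 = 0.04590 ohm

0.04590 ohm


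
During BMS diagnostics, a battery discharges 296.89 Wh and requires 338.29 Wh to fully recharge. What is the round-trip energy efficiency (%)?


eta_e = E_dis / E_chg * 100 = 296.89 / 338.29 * 100 = 87.76%

87.76%


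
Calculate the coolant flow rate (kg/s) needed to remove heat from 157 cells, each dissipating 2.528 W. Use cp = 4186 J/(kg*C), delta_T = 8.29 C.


Step 1: Total heat Q = 157 * 2.528 W = 396.9 W
Step 2: denom = cp * dT = 4186 * 8.29 = 34702
Step 3: m_dot = 396.9 / 34702 = 0.01144 kg/s

0.01144 kg/s


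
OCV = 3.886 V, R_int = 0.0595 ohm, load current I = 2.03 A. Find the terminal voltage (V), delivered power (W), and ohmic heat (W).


Step 1: V_terminal = OCV - I*R = 3.886 - 2.03 * 0.0595 = 3.7652 V
Step 2: P_out = V_terminal * I = 3.7652 * 2.03 = 7.643 W
Step 3: Q = I^2 * R = 2.03^2 * 0.0595 = 0.2452 W

V=3.7652 V, P=7.643 W, Q=0.2452 W


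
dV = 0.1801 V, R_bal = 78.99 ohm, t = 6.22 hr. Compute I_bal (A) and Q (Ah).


I_bal = dV / R = 0.1801 / 78.99 = 0.00228 A
Q = I_bal * t = 0.00228 * 6.22 = 0.01418 Ah

I=0.00228 A, Q=0.01418 Ah


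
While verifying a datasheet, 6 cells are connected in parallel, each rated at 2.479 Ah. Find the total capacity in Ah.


Parallel capacities add: 6 * 2.479 Ah = 14.874 Ah

14.874 Ah


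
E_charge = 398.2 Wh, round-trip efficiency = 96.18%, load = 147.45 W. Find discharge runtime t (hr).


Step 1: E_discharge = eta/100 * E_charge = 96.18/100 * 398.2 = 382.99 Wh
Step 2: t = E_discharge / P = 382.99 / 147.45 = 2.597 hr

2.597 hr


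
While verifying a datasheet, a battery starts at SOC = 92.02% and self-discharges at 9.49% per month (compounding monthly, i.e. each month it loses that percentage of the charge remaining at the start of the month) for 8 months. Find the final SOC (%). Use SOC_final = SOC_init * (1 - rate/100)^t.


Monthly retention factor = 1 - 9.49/100 = 0.9051
Over 8 months: factor^8 = 0.45037
SOC_final = 92.02 * 0.45037 = 41.44%

41.44%


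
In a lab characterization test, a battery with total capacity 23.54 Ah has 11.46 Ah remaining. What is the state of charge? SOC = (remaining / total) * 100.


SOC = (remaining / total) * 100 = (11.46 / 23.54) * 100 = 48.68%

48.68%


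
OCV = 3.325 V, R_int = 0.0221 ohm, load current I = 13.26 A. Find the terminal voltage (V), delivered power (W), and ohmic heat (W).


Step 1: V_terminal = OCV - I*R = 3.325 - 13.26 * 0.0221 = 3.032 V
Step 2: P_out = V_terminal * I = 3.032 * 13.26 = 40.20 W
Step 3: Q = I^2 * R = 13.26^2 * 0.0221 = 3.886 W

V=3.032 V, P=40.20 W, Q=3.886 W


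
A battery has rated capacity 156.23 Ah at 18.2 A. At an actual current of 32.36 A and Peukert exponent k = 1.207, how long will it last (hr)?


t_rated = C / I_rated = 156.23 / 18.2 = 8.5841 hr
(I_rated/I)^k = (0.56242)^1.207 = 0.49926
t = t_rated * (I_rated/I)^k = 8.5841 * 0.49926 = 4.286 hr

4.286 hr


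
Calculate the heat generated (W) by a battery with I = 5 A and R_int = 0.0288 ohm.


Q = I^2 * R = 5^2 * 0.0288 = 0.7200 W

0.7200 W


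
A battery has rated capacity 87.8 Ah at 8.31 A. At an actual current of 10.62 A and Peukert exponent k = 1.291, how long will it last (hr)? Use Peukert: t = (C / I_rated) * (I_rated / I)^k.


t_rated = C / I_rated = 87.8 / 8.31 = 10.566 hr
(I_rated/I)^k = (0.78249)^1.291 = 0.72859
t = t_rated * (I_rated/I)^k = 10.566 * 0.72859 = 7.698 hr

7.698 hr


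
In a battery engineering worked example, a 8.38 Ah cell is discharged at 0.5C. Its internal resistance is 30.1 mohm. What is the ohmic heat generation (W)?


Convert: R = 30.1 mohm = 0.0301 ohm
Step 1: I = C_rate * capacity = 0.5 * 8.38 = 4.19 A
Step 2: Q = I^2 * R = 4.19^2 * 0.0301 = 17.556 * 0.0301 = 0.5284 W

0.5284 W


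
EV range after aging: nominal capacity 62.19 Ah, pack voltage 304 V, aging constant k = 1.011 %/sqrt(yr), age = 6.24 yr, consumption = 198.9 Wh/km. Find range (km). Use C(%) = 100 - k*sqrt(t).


Step 1: capacity retention = 100 - 1.011 * sqrt(6.24) = 100 - 1.011 * 2.498 = 97.475%
Step 2: C_now = 62.19 * 97.475/100 = 60.62 Ah
Step 3: E_pack = V * C_now = 304 * 60.62 = 18428 Wh
Step 4: range = E_pack / consumption = 18428 / 198.9 = 92.65 km

92.65 km


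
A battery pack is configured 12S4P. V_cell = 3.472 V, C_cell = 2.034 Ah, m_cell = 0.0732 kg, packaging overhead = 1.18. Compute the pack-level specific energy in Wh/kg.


Step 1: V_pack = 12 * 3.472 = 41.664 V
Step 2: C_pack = 4 * 2.034 = 8.136 Ah
Step 3: E_pack = V_pack * C_pack = 41.664 * 8.136 = 338.98 Wh
Step 4: m_pack = 12 * 4 * 0.0732 * 1.18 = 4.146 kg
Step 5: ED = E_pack / m_pack = 338.98 / 4.146 = 81.76 Wh/kg

81.76 Wh/kg


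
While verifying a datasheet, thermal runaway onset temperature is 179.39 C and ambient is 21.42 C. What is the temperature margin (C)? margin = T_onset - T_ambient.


Safety margin = 179.39 C - 21.42 C = 157.97 C

157.97 C


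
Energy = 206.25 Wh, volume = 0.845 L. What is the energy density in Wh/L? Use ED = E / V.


Volumetric ED = 206.25 Wh / 0.845 L = 244.1 Wh/L

244.1 Wh/L


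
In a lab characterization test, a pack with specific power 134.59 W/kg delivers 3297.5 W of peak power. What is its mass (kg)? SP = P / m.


m = P / SP = 3297.5 / 134.59 = 24.50 kg

24.50 kg


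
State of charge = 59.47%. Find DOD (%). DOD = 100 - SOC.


DOD = 100 - SOC = 100 - 59.47 = 40.53%

40.53%


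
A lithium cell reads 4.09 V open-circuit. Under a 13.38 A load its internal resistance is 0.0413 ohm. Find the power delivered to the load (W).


Step 1: V_terminal = OCV - I*R = 4.09 - 13.38 * 0.0413 = 3.5374 V
Step 2: P_out = V_terminal * I = 3.5374 * 13.38 = 47.33 W

47.33 W


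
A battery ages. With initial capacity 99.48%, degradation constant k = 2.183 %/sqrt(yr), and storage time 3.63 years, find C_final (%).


sqrt(t) = sqrt(3.63) = 1.9053
C_final = 99.48 - 2.183 * 1.9053 = 95.32%

95.32%


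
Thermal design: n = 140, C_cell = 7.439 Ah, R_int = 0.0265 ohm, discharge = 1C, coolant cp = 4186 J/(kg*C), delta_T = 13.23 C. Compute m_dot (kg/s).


Step 1: I = 1 * 7.439 = 7.439 A
Step 2: Q_cell = I^2 * R = 7.439^2 * 0.0265 = 1.4665 W
Step 3: Q_total = 140 * 1.4665 = 205.31 W
Step 4: m_dot = Q_total / (cp * dT) = 205.31 / (4186 * 13.23) = 0.003707 kg/s

0.003707 kg/s


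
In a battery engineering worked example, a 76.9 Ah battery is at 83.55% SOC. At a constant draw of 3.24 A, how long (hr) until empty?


Step 1: remaining = SOC/100 * C_total = 83.55/100 * 76.9 = 64.25 Ah
Step 2: t = remaining / I = 64.25 / 3.24 = 19.83 hr

19.83 hr


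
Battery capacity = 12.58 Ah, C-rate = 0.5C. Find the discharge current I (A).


I = C_rate * capacity = 0.5 * 12.58 = 6.29 A

6.29 A


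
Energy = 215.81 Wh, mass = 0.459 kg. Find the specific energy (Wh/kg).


Specific energy = 215.81 Wh / 0.459 kg = 470.2 Wh/kg

470.2 Wh/kg


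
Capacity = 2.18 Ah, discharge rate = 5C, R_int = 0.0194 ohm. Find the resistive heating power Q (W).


Step 1: I = C_rate * capacity = 5 * 2.18 = 10.9 A
Step 2: Q = I^2 * R = 10.9^2 * 0.0194 = 118.81 * 0.0194 = 2.305 W

2.305 W


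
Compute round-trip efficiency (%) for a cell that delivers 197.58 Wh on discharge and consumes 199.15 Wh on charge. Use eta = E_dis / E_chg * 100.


eta_e = E_dis / E_chg * 100 = 197.58 / 199.15 * 100 = 99.21%

99.21%


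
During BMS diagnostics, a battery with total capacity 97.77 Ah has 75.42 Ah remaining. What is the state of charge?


SOC% = 75.42 / 97.77 * 100 = 77.14%

77.14%


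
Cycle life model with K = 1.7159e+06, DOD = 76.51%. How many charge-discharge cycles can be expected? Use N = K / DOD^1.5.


Step 1: DOD^1.5 = 76.51^1.5 = 669.23
Step 2: N = 1.7159e+06 / 669.23 = 2564 cycles

2564 cycles


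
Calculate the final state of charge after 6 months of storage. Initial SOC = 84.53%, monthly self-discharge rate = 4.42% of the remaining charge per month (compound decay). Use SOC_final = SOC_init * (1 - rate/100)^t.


decay = (1 - 4.42/100)^6 = 0.76243
SOC_final = 84.53 * 0.76243 = 64.45%

64.45%


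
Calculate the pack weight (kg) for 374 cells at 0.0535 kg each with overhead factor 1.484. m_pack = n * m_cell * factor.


m_pack = n * m_cell * overhead = 374 * 0.0535 * 1.484 = 29.69 kg

29.69 kg


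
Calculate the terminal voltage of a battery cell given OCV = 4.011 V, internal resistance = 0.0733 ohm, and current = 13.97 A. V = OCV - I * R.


IR drop = 13.97 * 0.0733 = 1.024 V
V = 4.011 - 1.024 = 2.987 V

2.987 V


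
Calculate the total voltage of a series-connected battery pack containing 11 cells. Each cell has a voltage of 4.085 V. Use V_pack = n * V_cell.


Series voltages add: 11 * 4.085 V = 44.935 V

44.935 V


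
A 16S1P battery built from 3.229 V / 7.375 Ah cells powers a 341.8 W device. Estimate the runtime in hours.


Step 1: E_pack = Ns * V_cell * Np * C_cell = 16 * 3.229 * 1 * 7.375 = 381.02 Wh
Step 2: t = E_pack / P = 381.02 / 341.8 = 1.115 hr

1.115 hr


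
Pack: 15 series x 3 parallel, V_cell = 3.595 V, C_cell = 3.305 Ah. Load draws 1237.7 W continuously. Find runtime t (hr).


Step 1: E_pack = Ns * V_cell * Np * C_cell = 15 * 3.595 * 3 * 3.305 = 534.67 Wh
Step 2: t = E_pack / P = 534.67 / 1237.7 = 0.4320 hr

0.4320 hr


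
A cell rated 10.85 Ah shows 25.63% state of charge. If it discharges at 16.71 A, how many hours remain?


Step 1: remaining = SOC/100 * C_total = 25.63/100 * 10.85 = 2.7809 Ah
Step 2: t = remaining / I = 2.7809 / 16.71 = 0.1664 hr

0.1664 hr


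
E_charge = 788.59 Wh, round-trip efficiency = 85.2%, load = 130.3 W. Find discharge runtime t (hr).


Step 1: E_discharge = eta/100 * E_charge = 85.2/100 * 788.59 = 671.88 Wh
Step 2: t = E_discharge / P = 671.88 / 130.3 = 5.156 hr

5.156 hr


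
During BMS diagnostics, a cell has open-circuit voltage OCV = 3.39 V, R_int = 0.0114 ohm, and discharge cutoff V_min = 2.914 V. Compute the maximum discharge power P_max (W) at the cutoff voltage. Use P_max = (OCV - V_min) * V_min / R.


P_max = (OCV - V_min) * V_min / R = (3.39 - 2.914) * 2.914 / 0.0114 = 0.476 * 2.914 / 0.0114 = 121.7 W

121.7 W


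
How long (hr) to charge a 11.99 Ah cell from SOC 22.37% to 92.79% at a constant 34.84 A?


delta_Ah = 11.99 * (92.79 - 22.37) / 100 = 8.4434 Ah
t = delta_Ah / I = 8.4434 / 34.84 = 0.2423 hr

0.2423 hr


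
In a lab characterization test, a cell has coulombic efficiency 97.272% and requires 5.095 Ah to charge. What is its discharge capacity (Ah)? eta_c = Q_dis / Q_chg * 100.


Q_dis = eta/100 * Q_chg = 97.272/100 * 5.095 = 4.956 Ah

4.956 Ah


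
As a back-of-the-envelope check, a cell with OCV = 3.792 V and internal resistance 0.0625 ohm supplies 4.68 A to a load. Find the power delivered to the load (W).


Step 1: V_terminal = OCV - I*R = 3.792 - 4.68 * 0.0625 = 3.4995 V
Step 2: P_out = V_terminal * I = 3.4995 * 4.68 = 16.38 W

16.38 W


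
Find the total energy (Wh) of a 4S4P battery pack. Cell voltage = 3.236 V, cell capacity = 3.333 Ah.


E = Ns * Vcell * Np * Ccell = 4 * 3.236 * 4 * 3.333 = 172.6 Wh

172.6 Wh


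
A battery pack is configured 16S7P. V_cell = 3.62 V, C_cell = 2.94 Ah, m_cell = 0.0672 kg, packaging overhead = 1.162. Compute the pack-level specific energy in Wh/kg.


Step 1: V_pack = 16 * 3.62 = 57.92 V
Step 2: C_pack = 7 * 2.94 = 20.58 Ah
Step 3: E_pack = V_pack * C_pack = 57.92 * 20.58 = 1192 Wh
Step 4: m_pack = 16 * 7 * 0.0672 * 1.162 = 8.7457 kg
Step 5: ED = E_pack / m_pack = 1192 / 8.7457 = 136.3 Wh/kg

136.3 Wh/kg


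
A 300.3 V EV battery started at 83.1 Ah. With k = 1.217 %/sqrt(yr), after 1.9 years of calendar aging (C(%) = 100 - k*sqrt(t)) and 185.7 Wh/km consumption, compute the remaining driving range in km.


Step 1: capacity retention = 100 - 1.217 * sqrt(1.9) = 100 - 1.217 * 1.3784 = 98.322%
Step 2: C_now = 83.1 * 98.322/100 = 81.706 Ah
Step 3: E_pack = V * C_now = 300.3 * 81.706 = 24536 Wh
Step 4: range = E_pack / consumption = 24536 / 185.7 = 132.1 km

132.1 km


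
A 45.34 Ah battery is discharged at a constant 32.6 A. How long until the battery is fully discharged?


Runtime = 45.34 Ah / 32.6 A = 1.391 hr

1.391 hr


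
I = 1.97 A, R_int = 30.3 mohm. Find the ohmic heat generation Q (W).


Convert: R = 30.3 mohm = 0.0303 ohm
I^2 = 3.8809
Q = 3.8809 * 0.0303 = 0.1176 W

0.1176 W


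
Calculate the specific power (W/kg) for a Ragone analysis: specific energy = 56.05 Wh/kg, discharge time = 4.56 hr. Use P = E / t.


Specific power = 56.05 Wh/kg / 4.56 hr = 12.29 W/kg

12.29 W/kg


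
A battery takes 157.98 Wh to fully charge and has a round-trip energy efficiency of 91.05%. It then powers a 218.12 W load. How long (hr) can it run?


Step 1: E_discharge = eta/100 * E_charge = 91.05/100 * 157.98 = 143.84 Wh
Step 2: t = E_discharge / P = 143.84 / 218.12 = 0.6595 hr

0.6595 hr


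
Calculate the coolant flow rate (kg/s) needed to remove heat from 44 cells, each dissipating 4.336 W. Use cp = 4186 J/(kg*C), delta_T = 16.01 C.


Q_total = 44 * 4.336 = 190.78 W
m_dot = Q_total / (cp * dT) = 190.78 / (4186 * 16.01) = 0.002847 kg/s

0.002847 kg/s


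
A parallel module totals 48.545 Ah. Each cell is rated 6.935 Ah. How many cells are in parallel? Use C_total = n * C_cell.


n = C_total / C_cell = 48.545 / 6.935 = 7

7


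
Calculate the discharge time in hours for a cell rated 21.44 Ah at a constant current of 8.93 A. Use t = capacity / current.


t = capacity / current = 21.44 / 8.93 = 2.401 hr

2.401 hr


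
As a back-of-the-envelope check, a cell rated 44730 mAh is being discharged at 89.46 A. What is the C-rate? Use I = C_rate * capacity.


Convert: capacity = 44730 mAh = 44.73 Ah
Rearranging: C_rate = 89.46 / 44.73 = 2C

2C


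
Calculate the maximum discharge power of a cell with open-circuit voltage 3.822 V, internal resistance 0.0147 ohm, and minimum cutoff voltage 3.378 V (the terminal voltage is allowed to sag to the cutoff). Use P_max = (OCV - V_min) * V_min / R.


dV = OCV - V_min = 0.444 V (so I_max = dV / R)
P_max = dV * V_min / R = 0.444 * 3.378 / 0.0147 = 102.0 W

102.0 W


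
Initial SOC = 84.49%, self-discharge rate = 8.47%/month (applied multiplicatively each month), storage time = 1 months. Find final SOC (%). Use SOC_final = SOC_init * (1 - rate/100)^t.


Monthly retention factor = 1 - 8.47/100 = 0.9153
Over 1 months: factor^1 = 0.9153
SOC_final = 84.49 * 0.9153 = 77.33%

77.33%


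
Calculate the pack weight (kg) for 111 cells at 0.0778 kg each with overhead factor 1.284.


Cell mass sum = 111 * 0.0778 = 8.6358 kg
With overhead 1.284: m_pack = 8.6358 * 1.284 = 11.09 kg

11.09 kg


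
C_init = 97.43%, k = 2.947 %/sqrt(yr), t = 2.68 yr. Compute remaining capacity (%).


Step 1: sqrt(2.68 yr) = 1.6371
Step 2: drop = 2.947 * 1.6371 = 4.8245
Step 3: C_final = 97.43 - 4.8245 = 92.61%

92.61%


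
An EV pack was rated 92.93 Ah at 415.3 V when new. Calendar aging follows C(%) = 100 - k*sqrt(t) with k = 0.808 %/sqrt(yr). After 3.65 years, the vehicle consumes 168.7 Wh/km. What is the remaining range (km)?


Step 1: capacity retention = 100 - 0.808 * sqrt(3.65) = 100 - 0.808 * 1.9105 = 98.456%
Step 2: C_now = 92.93 * 98.456/100 = 91.495 Ah
Step 3: E_pack = V * C_now = 415.3 * 91.495 = 37998 Wh
Step 4: range = E_pack / consumption = 37998 / 168.7 = 225.2 km

225.2 km


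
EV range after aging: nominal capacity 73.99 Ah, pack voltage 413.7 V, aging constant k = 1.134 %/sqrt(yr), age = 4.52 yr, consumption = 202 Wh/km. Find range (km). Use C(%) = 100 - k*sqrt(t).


Step 1: capacity retention = 100 - 1.134 * sqrt(4.52) = 100 - 1.134 * 2.126 = 97.589%
Step 2: C_now = 73.99 * 97.589/100 = 72.206 Ah
Step 3: E_pack = V * C_now = 413.7 * 72.206 = 29872 Wh
Step 4: range = E_pack / consumption = 29872 / 202 = 147.9 km

147.9 km


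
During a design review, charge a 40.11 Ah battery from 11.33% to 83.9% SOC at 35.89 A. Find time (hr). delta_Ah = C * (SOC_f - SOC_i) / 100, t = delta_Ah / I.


delta_Ah = 40.11 * (83.9 - 11.33) / 100 = 29.108 Ah
t = delta_Ah / I = 29.108 / 35.89 = 0.8110 hr

0.8110 hr


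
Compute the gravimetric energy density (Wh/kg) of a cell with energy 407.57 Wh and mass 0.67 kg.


Specific energy = 407.57 Wh / 0.67 kg = 608.3 Wh/kg

608.3 Wh/kg


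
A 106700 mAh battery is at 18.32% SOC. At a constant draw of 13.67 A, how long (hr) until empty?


Convert: C_total = 106700 mAh = 106.7 Ah
Step 1: remaining = SOC/100 * C_total = 18.32/100 * 106.7 = 19.547 Ah
Step 2: t = remaining / I = 19.547 / 13.67 = 1.430 hr

1.430 hr


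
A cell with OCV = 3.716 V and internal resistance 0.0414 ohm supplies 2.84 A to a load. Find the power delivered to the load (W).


Step 1: V_terminal = OCV - I*R = 3.716 - 2.84 * 0.0414 = 3.5984 V
Step 2: P_out = V_terminal * I = 3.5984 * 2.84 = 10.22 W

10.22 W


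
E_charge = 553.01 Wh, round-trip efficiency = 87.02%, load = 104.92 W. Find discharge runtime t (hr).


Step 1: E_discharge = eta/100 * E_charge = 87.02/100 * 553.01 = 481.23 Wh
Step 2: t = E_discharge / P = 481.23 / 104.92 = 4.587 hr

4.587 hr


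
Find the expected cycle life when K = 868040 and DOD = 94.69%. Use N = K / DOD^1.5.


DOD^1.5 = 921.42
N = K / DOD^1.5 = 868040 / 921.42 = 942.1

942.1 cycles


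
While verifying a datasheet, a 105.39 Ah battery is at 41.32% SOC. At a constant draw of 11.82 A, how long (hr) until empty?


Step 1: remaining = SOC/100 * C_total = 41.32/100 * 105.39 = 43.547 Ah
Step 2: t = remaining / I = 43.547 / 11.82 = 3.684 hr

3.684 hr


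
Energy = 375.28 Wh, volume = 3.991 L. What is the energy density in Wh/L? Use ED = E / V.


Volumetric ED = 375.28 Wh / 3.991 L = 94.03 Wh/L

94.03 Wh/L


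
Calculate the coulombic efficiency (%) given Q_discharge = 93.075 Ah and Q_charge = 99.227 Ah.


Coulombic efficiency = 93.075/99.227 * 100% = 93.80%

93.80%


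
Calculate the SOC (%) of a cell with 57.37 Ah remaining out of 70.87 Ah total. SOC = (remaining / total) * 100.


SOC% = 57.37 / 70.87 * 100 = 80.95%

80.95%


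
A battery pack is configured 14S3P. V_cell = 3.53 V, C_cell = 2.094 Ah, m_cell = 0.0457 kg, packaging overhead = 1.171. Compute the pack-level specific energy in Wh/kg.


Step 1: V_pack = 14 * 3.53 = 49.42 V
Step 2: C_pack = 3 * 2.094 = 6.282 Ah
Step 3: E_pack = V_pack * C_pack = 49.42 * 6.282 = 310.46 Wh
Step 4: m_pack = 14 * 3 * 0.0457 * 1.171 = 2.2476 kg
Step 5: ED = E_pack / m_pack = 310.46 / 2.2476 = 138.1 Wh/kg

138.1 Wh/kg


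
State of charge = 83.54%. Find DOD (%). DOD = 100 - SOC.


DOD = 100 - SOC = 100 - 83.54 = 16.46%

16.46%


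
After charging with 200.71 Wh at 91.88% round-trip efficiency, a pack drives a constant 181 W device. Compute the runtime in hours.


Step 1: E_discharge = eta/100 * E_charge = 91.88/100 * 200.71 = 184.41 Wh
Step 2: t = E_discharge / P = 184.41 / 181 = 1.019 hr

1.019 hr


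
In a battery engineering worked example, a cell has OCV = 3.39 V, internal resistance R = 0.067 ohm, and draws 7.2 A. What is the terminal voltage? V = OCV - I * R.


V = OCV - I*R = 3.39 - 7.2 * 0.067 = 2.908 V

2.908 V


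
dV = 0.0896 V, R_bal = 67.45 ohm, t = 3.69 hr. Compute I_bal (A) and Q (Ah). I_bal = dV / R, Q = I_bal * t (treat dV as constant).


First, Ohm's law: I_bal = 0.0896 V / 67.45 ohm = 0.0013284 A
Then Q = I * t = 0.0013284 A * 3.69 hr = 0.004902 Ah

I=0.0013284 A, Q=0.004902 Ah


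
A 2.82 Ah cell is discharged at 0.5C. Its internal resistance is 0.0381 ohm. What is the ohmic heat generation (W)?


Step 1: I = C_rate * capacity = 0.5 * 2.82 = 1.41 A
Step 2: Q = I^2 * R = 1.41^2 * 0.0381 = 1.9881 * 0.0381 = 0.07575 W

0.07575 W


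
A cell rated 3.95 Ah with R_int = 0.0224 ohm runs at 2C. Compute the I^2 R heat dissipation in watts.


Step 1: I = C_rate * capacity = 2 * 3.95 = 7.9 A
Step 2: Q = I^2 * R = 7.9^2 * 0.0224 = 62.41 * 0.0224 = 1.398 W

1.398 W


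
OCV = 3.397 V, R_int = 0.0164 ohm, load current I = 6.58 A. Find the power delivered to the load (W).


Step 1: V_terminal = OCV - I*R = 3.397 - 6.58 * 0.0164 = 3.2891 V
Step 2: P_out = V_terminal * I = 3.2891 * 6.58 = 21.64 W

21.64 W


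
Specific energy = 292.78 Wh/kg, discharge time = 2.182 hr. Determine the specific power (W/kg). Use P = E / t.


Specific power = 292.78 Wh/kg / 2.182 hr = 134.2 W/kg

134.2 W/kg


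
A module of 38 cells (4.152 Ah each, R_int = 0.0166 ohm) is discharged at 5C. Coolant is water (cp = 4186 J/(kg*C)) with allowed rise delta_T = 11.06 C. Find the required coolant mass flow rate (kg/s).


Step 1: I = 5 * 4.152 = 20.76 A
Step 2: Q_cell = I^2 * R = 20.76^2 * 0.0166 = 7.1542 W
Step 3: Q_total = 38 * 7.1542 = 271.86 W
Step 4: m_dot = Q_total / (cp * dT) = 271.86 / (4186 * 11.06) = 0.005872 kg/s

0.005872 kg/s


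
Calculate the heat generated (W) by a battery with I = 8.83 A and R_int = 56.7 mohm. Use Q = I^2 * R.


Convert: R = 56.7 mohm = 0.0567 ohm
Q = I^2 * R = 8.83^2 * 0.0567 = 4.421 W

4.421 W


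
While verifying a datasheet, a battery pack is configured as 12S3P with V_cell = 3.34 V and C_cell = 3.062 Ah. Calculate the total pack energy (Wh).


V_pack = 12 * 3.34 = 40.08 V
C_pack = 3 * 3.062 = 9.186 Ah
E = V_pack * C_pack = 40.08 * 9.186 = 368.2 Wh

368.2 Wh


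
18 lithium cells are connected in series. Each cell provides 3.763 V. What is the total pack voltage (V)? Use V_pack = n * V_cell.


V_pack = n * V_cell = 18 * 3.763 = 67.734 V

67.734 V


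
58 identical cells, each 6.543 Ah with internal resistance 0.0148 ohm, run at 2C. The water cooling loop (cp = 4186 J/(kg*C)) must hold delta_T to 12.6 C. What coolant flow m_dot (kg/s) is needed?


Step 1: I = 2 * 6.543 = 13.086 A
Step 2: Q_cell = I^2 * R = 13.086^2 * 0.0148 = 2.5344 W
Step 3: Q_total = 58 * 2.5344 = 147 W
Step 4: m_dot = Q_total / (cp * dT) = 147 / (4186 * 12.6) = 0.002787 kg/s

0.002787 kg/s


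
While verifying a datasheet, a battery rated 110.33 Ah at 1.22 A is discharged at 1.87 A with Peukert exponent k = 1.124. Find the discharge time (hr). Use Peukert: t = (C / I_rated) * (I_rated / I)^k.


Step 1: t_rated = C / I_rated = 110.33 / 1.22 = 90.434 hr
Step 2: ratio = 1.22 / 1.87 = 0.65241
Step 3: ratio^k = 0.65241^1.124 = 0.61876
Step 4: t = t_rated * ratio^k = 90.434 * 0.61876 = 55.96 hr

55.96 hr


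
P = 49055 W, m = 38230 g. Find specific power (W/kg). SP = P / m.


Convert: m = 38230 g = 38.23 kg
Specific power = 49055 W / 38.23 kg = 1283 W/kg

1283 W/kg


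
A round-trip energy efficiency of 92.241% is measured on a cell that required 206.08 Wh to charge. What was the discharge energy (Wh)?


E_dis = eta/100 * E_chg = 92.241/100 * 206.08 = 190.1 Wh

190.1 Wh


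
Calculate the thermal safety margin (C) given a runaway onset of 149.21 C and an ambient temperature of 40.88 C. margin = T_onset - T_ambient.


Safety margin = 149.21 C - 40.88 C = 108.33 C

108.33 C


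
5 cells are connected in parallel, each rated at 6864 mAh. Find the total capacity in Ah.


Convert: C_cell = 6864 mAh = 6.864 Ah
C_total = 5 * 6.864 = 34.32 Ah

34.32 Ah


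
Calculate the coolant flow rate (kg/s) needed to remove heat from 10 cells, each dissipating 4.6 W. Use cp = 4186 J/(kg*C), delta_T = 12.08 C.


Q_total = 10 * 4.6 = 46 W
m_dot = Q_total / (cp * dT) = 46 / (4186 * 12.08) = 9.097e-04 kg/s

9.097e-04 kg/s


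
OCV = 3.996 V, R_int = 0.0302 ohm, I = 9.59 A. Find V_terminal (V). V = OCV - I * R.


V = OCV - I*R = 3.996 - 9.59 * 0.0302 = 3.706 V

3.706 V


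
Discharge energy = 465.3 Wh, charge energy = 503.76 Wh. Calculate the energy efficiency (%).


Round-trip efficiency = 465.3/503.76 * 100% = 92.37%

92.37%


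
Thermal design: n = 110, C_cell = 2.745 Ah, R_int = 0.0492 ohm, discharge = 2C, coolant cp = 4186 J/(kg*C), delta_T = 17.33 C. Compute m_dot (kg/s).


Step 1: I = 2 * 2.745 = 5.49 A
Step 2: Q_cell = I^2 * R = 5.49^2 * 0.0492 = 1.4829 W
Step 3: Q_total = 110 * 1.4829 = 163.12 W
Step 4: m_dot = Q_total / (cp * dT) = 163.12 / (4186 * 17.33) = 0.002249 kg/s

0.002249 kg/s


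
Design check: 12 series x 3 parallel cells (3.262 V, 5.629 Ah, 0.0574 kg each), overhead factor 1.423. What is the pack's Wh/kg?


Step 1: V_pack = 12 * 3.262 = 39.144 V
Step 2: C_pack = 3 * 5.629 = 16.887 Ah
Step 3: E_pack = V_pack * C_pack = 39.144 * 16.887 = 661.02 Wh
Step 4: m_pack = 12 * 3 * 0.0574 * 1.423 = 2.9405 kg
Step 5: ED = E_pack / m_pack = 661.02 / 2.9405 = 224.8 Wh/kg

224.8 Wh/kg


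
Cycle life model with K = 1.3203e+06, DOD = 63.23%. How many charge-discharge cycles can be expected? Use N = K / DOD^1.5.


Step 1: DOD^1.5 = 63.23^1.5 = 502.79
Step 2: N = 1.3203e+06 / 502.79 = 2626 cycles

2626 cycles


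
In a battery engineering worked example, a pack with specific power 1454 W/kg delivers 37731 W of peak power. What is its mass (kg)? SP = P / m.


m = P / SP = 37731 / 1454 = 25.95 kg

25.95 kg


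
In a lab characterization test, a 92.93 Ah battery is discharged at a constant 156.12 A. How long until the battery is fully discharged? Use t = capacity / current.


t = capacity / current = 92.93 / 156.12 = 0.5952 hr

0.5952 hr


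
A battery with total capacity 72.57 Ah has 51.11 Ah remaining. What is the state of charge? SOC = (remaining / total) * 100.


SOC = (remaining / total) * 100 = (51.11 / 72.57) * 100 = 70.43%

70.43%


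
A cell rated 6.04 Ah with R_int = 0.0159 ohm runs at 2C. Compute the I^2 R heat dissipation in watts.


Step 1: I = C_rate * capacity = 2 * 6.04 = 12.08 A
Step 2: Q = I^2 * R = 12.08^2 * 0.0159 = 145.93 * 0.0159 = 2.320 W

2.320 W


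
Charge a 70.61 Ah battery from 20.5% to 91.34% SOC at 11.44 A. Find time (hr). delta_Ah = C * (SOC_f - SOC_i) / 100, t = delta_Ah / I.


Step 1: dSOC = 91.34% - 20.5% = 70.84%
Step 2: delta_Ah = 70.61 * 70.84 / 100 = 50.02 Ah
Step 3: t = 50.02 / 11.44 = 4.372 hr

4.372 hr


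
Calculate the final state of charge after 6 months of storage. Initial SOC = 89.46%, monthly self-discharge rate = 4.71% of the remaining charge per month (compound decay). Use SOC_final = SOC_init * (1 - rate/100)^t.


decay = (1 - 4.71/100)^6 = 0.74866
SOC_final = 89.46 * 0.74866 = 66.98%

66.98%


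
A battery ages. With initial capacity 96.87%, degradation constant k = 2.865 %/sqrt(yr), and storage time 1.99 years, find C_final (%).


sqrt(t) = sqrt(1.99) = 1.4107
C_final = 96.87 - 2.865 * 1.4107 = 92.83%

92.83%


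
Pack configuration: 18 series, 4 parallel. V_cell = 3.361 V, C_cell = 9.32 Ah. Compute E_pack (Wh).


V_pack = 18 * 3.361 = 60.498 V
C_pack = 4 * 9.32 = 37.28 Ah
E = V_pack * C_pack = 60.498 * 37.28 = 2255 Wh

2255 Wh


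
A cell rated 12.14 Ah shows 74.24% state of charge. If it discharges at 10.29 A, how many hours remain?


Step 1: remaining = SOC/100 * C_total = 74.24/100 * 12.14 = 9.0127 Ah
Step 2: t = remaining / I = 9.0127 / 10.29 = 0.8759 hr

0.8759 hr


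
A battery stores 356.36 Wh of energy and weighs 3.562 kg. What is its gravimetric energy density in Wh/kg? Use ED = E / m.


ED = E / m = 356.36 / 3.562 = 100.0 Wh/kg

100.0 Wh/kg


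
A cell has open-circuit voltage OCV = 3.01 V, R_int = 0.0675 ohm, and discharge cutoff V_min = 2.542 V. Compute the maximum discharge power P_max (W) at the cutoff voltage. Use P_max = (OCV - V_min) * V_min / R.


dV = OCV - V_min = 0.468 V (so I_max = dV / R)
P_max = dV * V_min / R = 0.468 * 2.542 / 0.0675 = 17.62 W

17.62 W


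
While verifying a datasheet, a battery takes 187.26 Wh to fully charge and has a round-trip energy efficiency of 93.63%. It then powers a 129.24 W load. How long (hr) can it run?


Step 1: E_discharge = eta/100 * E_charge = 93.63/100 * 187.26 = 175.33 Wh
Step 2: t = E_discharge / P = 175.33 / 129.24 = 1.357 hr

1.357 hr


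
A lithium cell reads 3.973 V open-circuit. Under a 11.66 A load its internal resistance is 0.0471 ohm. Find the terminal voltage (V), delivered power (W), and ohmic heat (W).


Step 1: V_terminal = OCV - I*R = 3.973 - 11.66 * 0.0471 = 3.4238 V
Step 2: P_out = V_terminal * I = 3.4238 * 11.66 = 39.92 W
Step 3: Q = I^2 * R = 11.66^2 * 0.0471 = 6.404 W

V=3.4238 V, P=39.92 W, Q=6.404 W


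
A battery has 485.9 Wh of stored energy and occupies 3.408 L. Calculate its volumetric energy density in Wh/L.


ED = E / V = 485.9 / 3.408 = 142.6 Wh/L

142.6 Wh/L


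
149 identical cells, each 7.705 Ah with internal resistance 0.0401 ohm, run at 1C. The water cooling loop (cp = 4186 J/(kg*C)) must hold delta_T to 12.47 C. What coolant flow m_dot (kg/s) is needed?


Step 1: I = 1 * 7.705 = 7.705 A
Step 2: Q_cell = I^2 * R = 7.705^2 * 0.0401 = 2.3806 W
Step 3: Q_total = 149 * 2.3806 = 354.71 W
Step 4: m_dot = Q_total / (cp * dT) = 354.71 / (4186 * 12.47) = 0.006795 kg/s

0.006795 kg/s


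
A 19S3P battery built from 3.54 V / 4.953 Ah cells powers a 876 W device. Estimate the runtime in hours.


Step 1: E_pack = Ns * V_cell * Np * C_cell = 19 * 3.54 * 3 * 4.953 = 999.42 Wh
Step 2: t = E_pack / P = 999.42 / 876 = 1.141 hr

1.141 hr


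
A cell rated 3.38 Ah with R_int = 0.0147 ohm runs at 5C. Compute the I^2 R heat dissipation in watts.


Step 1: I = C_rate * capacity = 5 * 3.38 = 16.9 A
Step 2: Q = I^2 * R = 16.9^2 * 0.0147 = 285.61 * 0.0147 = 4.198 W

4.198 W


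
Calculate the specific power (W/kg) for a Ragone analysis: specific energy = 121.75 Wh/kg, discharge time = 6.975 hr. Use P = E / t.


P_specific = E / t = 121.75 / 6.975 = 17.46 W/kg

17.46 W/kg
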